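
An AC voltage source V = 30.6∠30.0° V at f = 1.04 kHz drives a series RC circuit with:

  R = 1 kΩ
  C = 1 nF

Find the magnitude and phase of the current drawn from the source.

Step 1 — Angular frequency: ω = 2π·f = 2π·1040 = 6535 rad/s.
Step 2 — Component impedances:
  R: Z = R = 1000 Ω
  C: Z = 1/(jωC) = -j/(ω·C) = 0 - j1.53e+05 Ω
Step 3 — Series combination: Z_total = R + C = 1000 - j1.53e+05 Ω = 1.53e+05∠-89.6° Ω.
Step 4 — Source phasor: V = 30.6∠30.0° V = 26.5 + j15.3 V.
Step 5 — Ohm's law: I = V / Z_total = (26.5 + j15.3) / (1000 - j1.53e+05) = -9.884e-05 + j0.0001738 A.
Step 6 — Convert to polar: |I| = 0.0002 A, ∠I = 119.6°.

I = 0.0002∠119.6° A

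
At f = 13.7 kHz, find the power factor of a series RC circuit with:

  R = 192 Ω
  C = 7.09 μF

Step 1 — Angular frequency: ω = 2π·f = 2π·1.37e+04 = 8.608e+04 rad/s.
Step 2 — Component impedances:
  R: Z = R = 192 Ω
  C: Z = 1/(jωC) = -j/(ω·C) = 0 - j1.639 Ω
Step 3 — Series combination: Z_total = R + C = 192 - j1.639 Ω = 192∠-0.5° Ω.
Step 4 — Power factor: PF = cos(φ) = Re(Z)/|Z| = 192/192 = 1.
Step 5 — Type: Im(Z) = -1.639 ⇒ leading (phase φ = -0.5°).

PF = 1 (leading, φ = -0.5°)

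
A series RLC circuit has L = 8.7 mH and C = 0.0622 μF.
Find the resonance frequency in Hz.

Step 1 — Resonance condition Im(Z)=0 gives ω₀ = 1/√(LC).
Step 2 — ω₀ = 1/√(0.0087·6.22e-08) = 4.299e+04 rad/s.
Step 3 — f₀ = ω₀/(2π) = 6842 Hz.

f₀ = 6842 Hz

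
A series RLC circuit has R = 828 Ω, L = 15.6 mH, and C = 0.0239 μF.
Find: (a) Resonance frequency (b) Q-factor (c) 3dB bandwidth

Step 1 — Resonance: ω₀ = 1/√(LC) = 1/√(0.0156·2.39e-08) = 5.179e+04 rad/s.
Step 2 — f₀ = ω₀/(2π) = 8242 Hz.
Step 3 — Series Q: Q = ω₀L/R = 5.179e+04·0.0156/828 = 0.9757.
Step 4 — Bandwidth: Δω = ω₀/Q = 5.308e+04 rad/s; BW = Δω/(2π) = 8447 Hz.

(a) f₀ = 8242 Hz  (b) Q = 0.9757  (c) BW = 8447 Hz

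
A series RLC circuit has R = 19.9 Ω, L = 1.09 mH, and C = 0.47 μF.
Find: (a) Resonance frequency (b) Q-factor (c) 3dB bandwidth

Step 1 — Resonance: ω₀ = 1/√(LC) = 1/√(0.00109·4.7e-07) = 4.418e+04 rad/s.
Step 2 — f₀ = ω₀/(2π) = 7032 Hz.
Step 3 — Series Q: Q = ω₀L/R = 4.418e+04·0.00109/19.9 = 2.42.
Step 4 — Bandwidth: Δω = ω₀/Q = 1.826e+04 rad/s; BW = Δω/(2π) = 2906 Hz.

(a) f₀ = 7032 Hz  (b) Q = 2.42  (c) BW = 2906 Hz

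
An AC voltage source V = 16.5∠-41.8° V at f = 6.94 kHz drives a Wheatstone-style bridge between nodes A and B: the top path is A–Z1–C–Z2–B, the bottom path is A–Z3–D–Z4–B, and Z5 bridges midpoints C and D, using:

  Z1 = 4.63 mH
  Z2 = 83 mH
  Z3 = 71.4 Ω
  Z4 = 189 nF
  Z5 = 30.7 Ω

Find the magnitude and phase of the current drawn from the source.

Step 1 — Angular frequency: ω = 2π·f = 2π·6940 = 4.361e+04 rad/s.
Step 2 — Component impedances:
  Z1: Z = jωL = j·4.361e+04·0.00463 = 0 + j201.9 Ω
  Z2: Z = jωL = j·4.361e+04·0.083 = 0 + j3619 Ω
  Z3: Z = R = 71.4 Ω
  Z4: Z = 1/(jωC) = -j/(ω·C) = 0 - j121.3 Ω
  Z5: Z = R = 30.7 Ω
Step 3 — Bridge requires nodal analysis (the Z5 bridge couples midpoints C and D, so the two paths cannot be reduced to a simple series/parallel combination). Setting node B to ground and injecting 1 A at node A, the 3-node admittance system at A, C, D solves to V_A = Z_AB = 61.6 - j106 Ω = 122.6∠-59.9° Ω.
Step 4 — Source phasor: V = 16.5∠-41.8° V = 12.3 - j11 V.
Step 5 — Ohm's law: I = V / Z_total = (12.3 - j11) / (61.6 - j106) = 0.1279 + j0.04169 A.
Step 6 — Convert to polar: |I| = 0.1345 A, ∠I = 18.1°.

I = 0.1345∠18.1° A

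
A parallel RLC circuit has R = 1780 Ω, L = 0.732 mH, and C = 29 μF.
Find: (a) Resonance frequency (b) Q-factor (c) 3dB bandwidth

Step 1 — Resonance: ω₀ = 1/√(LC) = 1/√(0.000732·2.9e-05) = 6863 rad/s.
Step 2 — f₀ = ω₀/(2π) = 1092 Hz.
Step 3 — Parallel Q: Q = R/(ω₀L) = 1780/(6863·0.000732) = 354.3.
Step 4 — Bandwidth: Δω = ω₀/Q = 19.37 rad/s; BW = Δω/(2π) = 3.083 Hz.

(a) f₀ = 1092 Hz  (b) Q = 354.3  (c) BW = 3.083 Hz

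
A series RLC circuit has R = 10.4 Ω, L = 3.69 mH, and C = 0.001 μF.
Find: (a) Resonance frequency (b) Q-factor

Step 1 — Resonance condition Im(Z)=0 gives ω₀ = 1/√(LC).
Step 2 — ω₀ = 1/√(0.00369·1e-09) = 5.206e+05 rad/s.
Step 3 — f₀ = ω₀/(2π) = 8.285e+04 Hz.
Step 4 — Series Q: Q = ω₀L/R = 5.206e+05·0.00369/10.4 = 184.7.

(a) f₀ = 8.285e+04 Hz  (b) Q = 184.7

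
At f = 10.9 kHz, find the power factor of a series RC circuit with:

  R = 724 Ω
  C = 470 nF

Step 1 — Angular frequency: ω = 2π·f = 2π·1.09e+04 = 6.849e+04 rad/s.
Step 2 — Component impedances:
  R: Z = R = 724 Ω
  C: Z = 1/(jωC) = -j/(ω·C) = 0 - j31.07 Ω
Step 3 — Series combination: Z_total = R + C = 724 - j31.07 Ω = 724.7∠-2.5° Ω.
Step 4 — Power factor: PF = cos(φ) = Re(Z)/|Z| = 724/724.67 = 0.9991.
Step 5 — Type: Im(Z) = -31.07 ⇒ leading (phase φ = -2.5°).

PF = 0.9991 (leading, φ = -2.5°)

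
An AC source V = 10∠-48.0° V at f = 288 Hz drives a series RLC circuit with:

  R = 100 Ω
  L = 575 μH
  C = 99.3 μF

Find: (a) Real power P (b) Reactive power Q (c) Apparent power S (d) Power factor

Step 1 — Angular frequency: ω = 2π·f = 2π·288 = 1810 rad/s.
Step 2 — Component impedances:
  R: Z = R = 100 Ω
  L: Z = jωL = j·1810·0.000575 = 0 + j1.04 Ω
  C: Z = 1/(jωC) = -j/(ω·C) = 0 - j5.565 Ω
Step 3 — Series combination: Z_total = R + L + C = 100 - j4.525 Ω = 100.1∠-2.6° Ω.
Step 4 — Source phasor: V = 10∠-48.0° V = 6.691 - j7.431 V.
Step 5 — Current: I = V / Z = 0.07013 - j0.07114 A = 0.0999∠-45.4° A.
Step 6 — Complex power: S = V·I* = 0.998 - j0.04515 VA.
Step 7 — Real power: P = Re(S) = 0.998 W.
Step 8 — Reactive power: Q = Im(S) = -0.04515 VAR.
Step 9 — Apparent power: |S| = 0.999 VA.
Step 10 — Power factor: PF = P/|S| = 0.999 (leading).

(a) P = 0.998 W  (b) Q = -0.04515 VAR  (c) S = 0.999 VA  (d) PF = 0.999 (leading)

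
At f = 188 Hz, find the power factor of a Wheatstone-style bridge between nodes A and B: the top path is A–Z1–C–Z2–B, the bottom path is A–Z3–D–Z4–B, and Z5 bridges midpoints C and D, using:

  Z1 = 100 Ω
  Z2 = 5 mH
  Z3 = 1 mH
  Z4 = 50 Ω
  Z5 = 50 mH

Step 1 — Angular frequency: ω = 2π·f = 2π·188 = 1181 rad/s.
Step 2 — Component impedances:
  Z1: Z = R = 100 Ω
  Z2: Z = jωL = j·1181·0.005 = 0 + j5.906 Ω
  Z3: Z = jωL = j·1181·0.001 = 0 + j1.181 Ω
  Z4: Z = R = 50 Ω
  Z5: Z = jωL = j·1181·0.05 = 0 + j59.06 Ω
Step 3 — Bridge requires nodal analysis (the Z5 bridge couples midpoints C and D, so the two paths cannot be reduced to a simple series/parallel combination). Setting node B to ground and injecting 1 A at node A, the 3-node admittance system at A, C, D solves to V_A = Z_AB = 27.16 + j15.75 Ω = 31.4∠30.1° Ω.
Step 4 — Power factor: PF = cos(φ) = Re(Z)/|Z| = 27.165/31.398 = 0.8652.
Step 5 — Type: Im(Z) = 15.75 ⇒ lagging (phase φ = 30.1°).

PF = 0.8652 (lagging, φ = 30.1°)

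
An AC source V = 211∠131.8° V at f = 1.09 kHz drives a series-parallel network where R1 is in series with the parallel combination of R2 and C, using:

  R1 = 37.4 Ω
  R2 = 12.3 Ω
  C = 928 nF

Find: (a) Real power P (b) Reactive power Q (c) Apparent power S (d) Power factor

Step 1 — Angular frequency: ω = 2π·f = 2π·1090 = 6849 rad/s.
Step 2 — Component impedances:
  R1: Z = R = 37.4 Ω
  R2: Z = R = 12.3 Ω
  C: Z = 1/(jωC) = -j/(ω·C) = 0 - j157.3 Ω
Step 3 — Parallel branch: R2 || C = 1/(1/R2 + 1/C) = 12.23 - j0.9557 Ω.
Step 4 — Series with R1: Z_total = R1 + (R2 || C) = 49.63 - j0.9557 Ω = 49.63∠-1.1° Ω.
Step 5 — Source phasor: V = 211∠131.8° V = -140.6 + j157.3 V.
Step 6 — Current: I = V / Z = -2.894 + j3.114 A = 4.251∠132.9° A.
Step 7 — Complex power: S = V·I* = 896.8 - j17.27 VA.
Step 8 — Real power: P = Re(S) = 896.8 W.
Step 9 — Reactive power: Q = Im(S) = -17.27 VAR.
Step 10 — Apparent power: |S| = 897 VA.
Step 11 — Power factor: PF = P/|S| = 0.9998 (leading).

(a) P = 896.8 W  (b) Q = -17.27 VAR  (c) S = 897 VA  (d) PF = 0.9998 (leading)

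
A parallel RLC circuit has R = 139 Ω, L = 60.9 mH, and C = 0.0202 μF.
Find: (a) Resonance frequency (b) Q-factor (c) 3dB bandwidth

Step 1 — Resonance: ω₀ = 1/√(LC) = 1/√(0.0609·2.02e-08) = 2.851e+04 rad/s.
Step 2 — f₀ = ω₀/(2π) = 4538 Hz.
Step 3 — Parallel Q: Q = R/(ω₀L) = 139/(2.851e+04·0.0609) = 0.08005.
Step 4 — Bandwidth: Δω = ω₀/Q = 3.562e+05 rad/s; BW = Δω/(2π) = 5.668e+04 Hz.

(a) f₀ = 4538 Hz  (b) Q = 0.08005  (c) BW = 5.668e+04 Hz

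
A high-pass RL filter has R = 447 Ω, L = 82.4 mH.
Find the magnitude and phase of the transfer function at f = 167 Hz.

Step 1 — Angular frequency: ω = 2π·167 = 1049 rad/s.
Step 2 — Transfer function: H(jω) = jωL/(R + jωL).
Step 3 — Numerator jωL = j·86.46; denominator R + jωL = 447 + j86.46.
Step 4 — H = 0.03606 + j0.1865.
Step 5 — Magnitude: |H| = 0.1899 (-14.4 dB); phase: φ = 79.1°.

|H| = 0.1899 (-14.4 dB), φ = 79.1°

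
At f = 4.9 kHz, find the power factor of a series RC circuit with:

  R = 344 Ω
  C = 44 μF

Step 1 — Angular frequency: ω = 2π·f = 2π·4900 = 3.079e+04 rad/s.
Step 2 — Component impedances:
  R: Z = R = 344 Ω
  C: Z = 1/(jωC) = -j/(ω·C) = 0 - j0.7382 Ω
Step 3 — Series combination: Z_total = R + C = 344 - j0.7382 Ω = 344∠-0.1° Ω.
Step 4 — Power factor: PF = cos(φ) = Re(Z)/|Z| = 344/344 = 1.
Step 5 — Type: Im(Z) = -0.7382 ⇒ leading (phase φ = -0.1°).

PF = 1 (leading, φ = -0.1°)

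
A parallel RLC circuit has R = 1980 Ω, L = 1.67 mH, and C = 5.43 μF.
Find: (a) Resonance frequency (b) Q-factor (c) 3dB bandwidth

Step 1 — Resonance: ω₀ = 1/√(LC) = 1/√(0.00167·5.43e-06) = 1.05e+04 rad/s.
Step 2 — f₀ = ω₀/(2π) = 1671 Hz.
Step 3 — Parallel Q: Q = R/(ω₀L) = 1980/(1.05e+04·0.00167) = 112.9.
Step 4 — Bandwidth: Δω = ω₀/Q = 93.01 rad/s; BW = Δω/(2π) = 14.8 Hz.

(a) f₀ = 1671 Hz  (b) Q = 112.9  (c) BW = 14.8 Hz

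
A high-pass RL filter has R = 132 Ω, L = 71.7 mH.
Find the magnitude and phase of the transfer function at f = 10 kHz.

Step 1 — Angular frequency: ω = 2π·1e+04 = 6.283e+04 rad/s.
Step 2 — Transfer function: H(jω) = jωL/(R + jωL).
Step 3 — Numerator jωL = j·4505; denominator R + jωL = 132 + j4505.
Step 4 — H = 0.9991 + j0.02928.
Step 5 — Magnitude: |H| = 0.9996 (-0.0 dB); phase: φ = 1.7°.

|H| = 0.9996 (-0.0 dB), φ = 1.7°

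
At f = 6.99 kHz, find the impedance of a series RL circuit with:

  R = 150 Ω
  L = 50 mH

Step 1 — Angular frequency: ω = 2π·f = 2π·6990 = 4.392e+04 rad/s.
Step 2 — Component impedances:
  R: Z = R = 150 Ω
  L: Z = jωL = j·4.392e+04·0.05 = 0 + j2196 Ω
Step 3 — Series combination: Z_total = R + L = 150 + j2196 Ω = 2201∠86.1° Ω.

Z = 150 + j2196 Ω = 2201∠86.1° Ω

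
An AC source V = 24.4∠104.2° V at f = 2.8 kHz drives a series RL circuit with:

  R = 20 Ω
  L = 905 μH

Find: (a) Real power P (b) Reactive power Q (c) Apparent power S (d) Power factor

Step 1 — Angular frequency: ω = 2π·f = 2π·2800 = 1.759e+04 rad/s.
Step 2 — Component impedances:
  R: Z = R = 20 Ω
  L: Z = jωL = j·1.759e+04·0.000905 = 0 + j15.92 Ω
Step 3 — Series combination: Z_total = R + L = 20 + j15.92 Ω = 25.56∠38.5° Ω.
Step 4 — Source phasor: V = 24.4∠104.2° V = -5.986 + j23.65 V.
Step 5 — Current: I = V / Z = 0.3931 + j0.8698 A = 0.9545∠65.7° A.
Step 6 — Complex power: S = V·I* = 18.22 + j14.51 VA.
Step 7 — Real power: P = Re(S) = 18.22 W.
Step 8 — Reactive power: Q = Im(S) = 14.51 VAR.
Step 9 — Apparent power: |S| = 23.29 VA.
Step 10 — Power factor: PF = P/|S| = 0.7824 (lagging).

(a) P = 18.22 W  (b) Q = 14.51 VAR  (c) S = 23.29 VA  (d) PF = 0.7824 (lagging)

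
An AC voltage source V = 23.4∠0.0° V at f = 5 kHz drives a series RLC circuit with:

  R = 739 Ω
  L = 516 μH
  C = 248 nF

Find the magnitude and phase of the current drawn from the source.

Step 1 — Angular frequency: ω = 2π·f = 2π·5000 = 3.142e+04 rad/s.
Step 2 — Component impedances:
  R: Z = R = 739 Ω
  L: Z = jωL = j·3.142e+04·0.000516 = 0 + j16.21 Ω
  C: Z = 1/(jωC) = -j/(ω·C) = 0 - j128.4 Ω
Step 3 — Series combination: Z_total = R + L + C = 739 - j112.1 Ω = 747.5∠-8.6° Ω.
Step 4 — Source phasor: V = 23.4∠0.0° V = 23.4 V.
Step 5 — Ohm's law: I = V / Z_total = (23.4) / (739 - j112.1) = 0.03095 + j0.004697 A.
Step 6 — Convert to polar: |I| = 0.03131 A, ∠I = 8.6°.

I = 0.03131∠8.6° A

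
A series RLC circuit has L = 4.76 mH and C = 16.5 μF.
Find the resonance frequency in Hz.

Step 1 — Resonance condition Im(Z)=0 gives ω₀ = 1/√(LC).
Step 2 — ω₀ = 1/√(0.00476·1.65e-05) = 3568 rad/s.
Step 3 — f₀ = ω₀/(2π) = 567.9 Hz.

f₀ = 567.9 Hz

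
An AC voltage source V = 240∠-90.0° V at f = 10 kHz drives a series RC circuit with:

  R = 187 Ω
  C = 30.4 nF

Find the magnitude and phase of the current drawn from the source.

Step 1 — Angular frequency: ω = 2π·f = 2π·1e+04 = 6.283e+04 rad/s.
Step 2 — Component impedances:
  R: Z = R = 187 Ω
  C: Z = 1/(jωC) = -j/(ω·C) = 0 - j523.5 Ω
Step 3 — Series combination: Z_total = R + C = 187 - j523.5 Ω = 555.9∠-70.3° Ω.
Step 4 — Source phasor: V = 240∠-90.0° V = 0 - j240 V.
Step 5 — Ohm's law: I = V / Z_total = (0 - j240) / (187 - j523.5) = 0.4066 - j0.1452 A.
Step 6 — Convert to polar: |I| = 0.4317 A, ∠I = -19.7°.

I = 0.4317∠-19.7° A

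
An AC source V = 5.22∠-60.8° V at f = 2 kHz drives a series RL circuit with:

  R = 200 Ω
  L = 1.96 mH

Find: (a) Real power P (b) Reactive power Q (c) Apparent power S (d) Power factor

Step 1 — Angular frequency: ω = 2π·f = 2π·2000 = 1.257e+04 rad/s.
Step 2 — Component impedances:
  R: Z = R = 200 Ω
  L: Z = jωL = j·1.257e+04·0.00196 = 0 + j24.63 Ω
Step 3 — Series combination: Z_total = R + L = 200 + j24.63 Ω = 201.5∠7.0° Ω.
Step 4 — Source phasor: V = 5.22∠-60.8° V = 2.547 - j4.557 V.
Step 5 — Current: I = V / Z = 0.009779 - j0.02399 A = 0.0259∠-67.8° A.
Step 6 — Complex power: S = V·I* = 0.1342 + j0.01653 VA.
Step 7 — Real power: P = Re(S) = 0.1342 W.
Step 8 — Reactive power: Q = Im(S) = 0.01653 VAR.
Step 9 — Apparent power: |S| = 0.1352 VA.
Step 10 — Power factor: PF = P/|S| = 0.9925 (lagging).

(a) P = 0.1342 W  (b) Q = 0.01653 VAR  (c) S = 0.1352 VA  (d) PF = 0.9925 (lagging)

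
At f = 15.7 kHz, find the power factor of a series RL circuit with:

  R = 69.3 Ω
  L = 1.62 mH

Step 1 — Angular frequency: ω = 2π·f = 2π·1.57e+04 = 9.865e+04 rad/s.
Step 2 — Component impedances:
  R: Z = R = 69.3 Ω
  L: Z = jωL = j·9.865e+04·0.00162 = 0 + j159.8 Ω
Step 3 — Series combination: Z_total = R + L = 69.3 + j159.8 Ω = 174.2∠66.6° Ω.
Step 4 — Power factor: PF = cos(φ) = Re(Z)/|Z| = 69.3/174.186 = 0.3979.
Step 5 — Type: Im(Z) = 159.8 ⇒ lagging (phase φ = 66.6°).

PF = 0.3979 (lagging, φ = 66.6°)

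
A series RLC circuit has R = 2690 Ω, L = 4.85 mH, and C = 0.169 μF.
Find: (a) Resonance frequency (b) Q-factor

Step 1 — Resonance condition Im(Z)=0 gives ω₀ = 1/√(LC).
Step 2 — ω₀ = 1/√(0.00485·1.69e-07) = 3.493e+04 rad/s.
Step 3 — f₀ = ω₀/(2π) = 5559 Hz.
Step 4 — Series Q: Q = ω₀L/R = 3.493e+04·0.00485/2690 = 0.06298.

(a) f₀ = 5559 Hz  (b) Q = 0.06298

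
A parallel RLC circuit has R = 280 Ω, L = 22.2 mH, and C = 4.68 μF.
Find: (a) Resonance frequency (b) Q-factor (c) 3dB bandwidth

Step 1 — Resonance: ω₀ = 1/√(LC) = 1/√(0.0222·4.68e-06) = 3102 rad/s.
Step 2 — f₀ = ω₀/(2π) = 493.8 Hz.
Step 3 — Parallel Q: Q = R/(ω₀L) = 280/(3102·0.0222) = 4.065.
Step 4 — Bandwidth: Δω = ω₀/Q = 763.1 rad/s; BW = Δω/(2π) = 121.5 Hz.

(a) f₀ = 493.8 Hz  (b) Q = 4.065  (c) BW = 121.5 Hz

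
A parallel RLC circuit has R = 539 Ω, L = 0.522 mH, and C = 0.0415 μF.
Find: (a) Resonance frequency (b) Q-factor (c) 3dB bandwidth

Step 1 — Resonance: ω₀ = 1/√(LC) = 1/√(0.000522·4.15e-08) = 2.149e+05 rad/s.
Step 2 — f₀ = ω₀/(2π) = 3.419e+04 Hz.
Step 3 — Parallel Q: Q = R/(ω₀L) = 539/(2.149e+05·0.000522) = 4.806.
Step 4 — Bandwidth: Δω = ω₀/Q = 4.471e+04 rad/s; BW = Δω/(2π) = 7115 Hz.

(a) f₀ = 3.419e+04 Hz  (b) Q = 4.806  (c) BW = 7115 Hz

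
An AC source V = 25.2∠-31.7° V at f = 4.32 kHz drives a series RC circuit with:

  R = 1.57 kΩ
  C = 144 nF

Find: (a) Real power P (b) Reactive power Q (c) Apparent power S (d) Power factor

Step 1 — Angular frequency: ω = 2π·f = 2π·4320 = 2.714e+04 rad/s.
Step 2 — Component impedances:
  R: Z = R = 1570 Ω
  C: Z = 1/(jωC) = -j/(ω·C) = 0 - j255.8 Ω
Step 3 — Series combination: Z_total = R + C = 1570 - j255.8 Ω = 1591∠-9.3° Ω.
Step 4 — Source phasor: V = 25.2∠-31.7° V = 21.44 - j13.24 V.
Step 5 — Current: I = V / Z = 0.01464 - j0.006048 A = 0.01584∠-22.4° A.
Step 6 — Complex power: S = V·I* = 0.394 - j0.06421 VA.
Step 7 — Real power: P = Re(S) = 0.394 W.
Step 8 — Reactive power: Q = Im(S) = -0.06421 VAR.
Step 9 — Apparent power: |S| = 0.3992 VA.
Step 10 — Power factor: PF = P/|S| = 0.987 (leading).

(a) P = 0.394 W  (b) Q = -0.06421 VAR  (c) S = 0.3992 VA  (d) PF = 0.987 (leading)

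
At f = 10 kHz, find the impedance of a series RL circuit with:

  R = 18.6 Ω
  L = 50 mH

Step 1 — Angular frequency: ω = 2π·f = 2π·1e+04 = 6.283e+04 rad/s.
Step 2 — Component impedances:
  R: Z = R = 18.6 Ω
  L: Z = jωL = j·6.283e+04·0.05 = 0 + j3142 Ω
Step 3 — Series combination: Z_total = R + L = 18.6 + j3142 Ω = 3142∠89.7° Ω.

Z = 18.6 + j3142 Ω = 3142∠89.7° Ω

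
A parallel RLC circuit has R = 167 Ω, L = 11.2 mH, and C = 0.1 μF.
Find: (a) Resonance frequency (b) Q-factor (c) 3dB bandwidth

Step 1 — Resonance: ω₀ = 1/√(LC) = 1/√(0.0112·1e-07) = 2.988e+04 rad/s.
Step 2 — f₀ = ω₀/(2π) = 4756 Hz.
Step 3 — Parallel Q: Q = R/(ω₀L) = 167/(2.988e+04·0.0112) = 0.499.
Step 4 — Bandwidth: Δω = ω₀/Q = 5.988e+04 rad/s; BW = Δω/(2π) = 9530 Hz.

(a) f₀ = 4756 Hz  (b) Q = 0.499  (c) BW = 9530 Hz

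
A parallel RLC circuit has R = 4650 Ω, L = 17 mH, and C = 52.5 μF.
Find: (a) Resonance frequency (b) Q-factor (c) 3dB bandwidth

Step 1 — Resonance: ω₀ = 1/√(LC) = 1/√(0.017·5.25e-05) = 1059 rad/s.
Step 2 — f₀ = ω₀/(2π) = 168.5 Hz.
Step 3 — Parallel Q: Q = R/(ω₀L) = 4650/(1059·0.017) = 258.4.
Step 4 — Bandwidth: Δω = ω₀/Q = 4.096 rad/s; BW = Δω/(2π) = 0.6519 Hz.

(a) f₀ = 168.5 Hz  (b) Q = 258.4  (c) BW = 0.6519 Hz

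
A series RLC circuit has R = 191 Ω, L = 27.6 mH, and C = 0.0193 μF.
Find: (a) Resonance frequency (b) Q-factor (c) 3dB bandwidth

Step 1 — Resonance condition Im(Z)=0 gives ω₀ = 1/√(LC).
Step 2 — ω₀ = 1/√(0.0276·1.93e-08) = 4.333e+04 rad/s.
Step 3 — f₀ = ω₀/(2π) = 6896 Hz.
Step 4 — Series Q: Q = ω₀L/R = 4.333e+04·0.0276/191 = 6.261.
Step 5 — 3dB bandwidth: Δω = ω₀/Q = 6920 rad/s; BW = Δω/(2π) = 1101 Hz.

(a) f₀ = 6896 Hz  (b) Q = 6.261  (c) BW = 1101 Hz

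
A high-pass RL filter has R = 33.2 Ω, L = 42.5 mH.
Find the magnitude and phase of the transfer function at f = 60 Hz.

Step 1 — Angular frequency: ω = 2π·60 = 377 rad/s.
Step 2 — Transfer function: H(jω) = jωL/(R + jωL).
Step 3 — Numerator jωL = j·16.02; denominator R + jωL = 33.2 + j16.02.
Step 4 — H = 0.1889 + j0.3914.
Step 5 — Magnitude: |H| = 0.4346 (-7.2 dB); phase: φ = 64.2°.

|H| = 0.4346 (-7.2 dB), φ = 64.2°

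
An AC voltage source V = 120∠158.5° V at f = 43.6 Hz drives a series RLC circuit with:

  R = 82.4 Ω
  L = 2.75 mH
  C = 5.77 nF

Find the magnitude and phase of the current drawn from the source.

Step 1 — Angular frequency: ω = 2π·f = 2π·43.6 = 273.9 rad/s.
Step 2 — Component impedances:
  R: Z = R = 82.4 Ω
  L: Z = jωL = j·273.9·0.00275 = 0 + j0.7534 Ω
  C: Z = 1/(jωC) = -j/(ω·C) = 0 - j6.326e+05 Ω
Step 3 — Series combination: Z_total = R + L + C = 82.4 - j6.326e+05 Ω = 6.326e+05∠-90.0° Ω.
Step 4 — Source phasor: V = 120∠158.5° V = -111.7 + j43.98 V.
Step 5 — Ohm's law: I = V / Z_total = (-111.7 + j43.98) / (82.4 - j6.326e+05) = -6.954e-05 - j0.0001765 A.
Step 6 — Convert to polar: |I| = 0.0001897 A, ∠I = -111.5°.

I = 0.0001897∠-111.5° A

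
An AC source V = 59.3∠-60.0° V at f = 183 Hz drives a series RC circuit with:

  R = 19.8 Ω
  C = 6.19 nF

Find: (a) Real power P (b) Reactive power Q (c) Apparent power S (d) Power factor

Step 1 — Angular frequency: ω = 2π·f = 2π·183 = 1150 rad/s.
Step 2 — Component impedances:
  R: Z = R = 19.8 Ω
  C: Z = 1/(jωC) = -j/(ω·C) = 0 - j1.405e+05 Ω
Step 3 — Series combination: Z_total = R + C = 19.8 - j1.405e+05 Ω = 1.405e+05∠-90.0° Ω.
Step 4 — Source phasor: V = 59.3∠-60.0° V = 29.65 - j51.36 V.
Step 5 — Current: I = V / Z = 0.0003655 + j0.000211 A = 0.0004221∠30.0° A.
Step 6 — Complex power: S = V·I* = 3.527e-06 - j0.02503 VA.
Step 7 — Real power: P = Re(S) = 3.527e-06 W.
Step 8 — Reactive power: Q = Im(S) = -0.02503 VAR.
Step 9 — Apparent power: |S| = 0.02503 VA.
Step 10 — Power factor: PF = P/|S| = 0.0001409 (leading).

(a) P = 3.527e-06 W  (b) Q = -0.02503 VAR  (c) S = 0.02503 VA  (d) PF = 0.0001409 (leading)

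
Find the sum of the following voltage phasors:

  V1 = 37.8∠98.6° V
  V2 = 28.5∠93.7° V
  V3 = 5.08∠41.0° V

Step 1 — Convert each phasor to rectangular form:
  V1 = 37.8·(cos(98.6°) + j·sin(98.6°)) = -5.652 + j37.37 V
  V2 = 28.5·(cos(93.7°) + j·sin(93.7°)) = -1.839 + j28.44 V
  V3 = 5.08·(cos(41.0°) + j·sin(41.0°)) = 3.834 + j3.333 V
Step 2 — Sum components: V_total = -3.658 + j69.15 V.
Step 3 — Convert to polar: |V_total| = 69.25 V, ∠V_total = 93.0°.

V_total = 69.25∠93.0° V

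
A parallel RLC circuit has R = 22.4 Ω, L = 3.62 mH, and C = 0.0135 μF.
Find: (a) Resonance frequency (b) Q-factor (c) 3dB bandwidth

Step 1 — Resonance: ω₀ = 1/√(LC) = 1/√(0.00362·1.35e-08) = 1.43e+05 rad/s.
Step 2 — f₀ = ω₀/(2π) = 2.277e+04 Hz.
Step 3 — Parallel Q: Q = R/(ω₀L) = 22.4/(1.43e+05·0.00362) = 0.04326.
Step 4 — Bandwidth: Δω = ω₀/Q = 3.307e+06 rad/s; BW = Δω/(2π) = 5.263e+05 Hz.

(a) f₀ = 2.277e+04 Hz  (b) Q = 0.04326  (c) BW = 5.263e+05 Hz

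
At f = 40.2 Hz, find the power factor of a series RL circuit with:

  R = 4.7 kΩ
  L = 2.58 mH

Step 1 — Angular frequency: ω = 2π·f = 2π·40.2 = 252.6 rad/s.
Step 2 — Component impedances:
  R: Z = R = 4700 Ω
  L: Z = jωL = j·252.6·0.00258 = 0 + j0.6517 Ω
Step 3 — Series combination: Z_total = R + L = 4700 + j0.6517 Ω = 4700∠0.0° Ω.
Step 4 — Power factor: PF = cos(φ) = Re(Z)/|Z| = 4700/4700 = 1.
Step 5 — Type: Im(Z) = 0.6517 ⇒ lagging (phase φ = 0.0°).

PF = 1 (lagging, φ = 0.0°)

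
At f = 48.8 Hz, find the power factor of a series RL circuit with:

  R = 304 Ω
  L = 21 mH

Step 1 — Angular frequency: ω = 2π·f = 2π·48.8 = 306.6 rad/s.
Step 2 — Component impedances:
  R: Z = R = 304 Ω
  L: Z = jωL = j·306.6·0.021 = 0 + j6.439 Ω
Step 3 — Series combination: Z_total = R + L = 304 + j6.439 Ω = 304.1∠1.2° Ω.
Step 4 — Power factor: PF = cos(φ) = Re(Z)/|Z| = 304/304.07 = 0.9998.
Step 5 — Type: Im(Z) = 6.439 ⇒ lagging (phase φ = 1.2°).

PF = 0.9998 (lagging, φ = 1.2°)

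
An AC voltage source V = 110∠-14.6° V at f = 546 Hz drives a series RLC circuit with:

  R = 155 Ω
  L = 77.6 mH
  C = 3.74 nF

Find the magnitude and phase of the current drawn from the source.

Step 1 — Angular frequency: ω = 2π·f = 2π·546 = 3431 rad/s.
Step 2 — Component impedances:
  R: Z = R = 155 Ω
  L: Z = jωL = j·3431·0.0776 = 0 + j266.2 Ω
  C: Z = 1/(jωC) = -j/(ω·C) = 0 - j7.794e+04 Ω
Step 3 — Series combination: Z_total = R + L + C = 155 - j7.767e+04 Ω = 7.767e+04∠-89.9° Ω.
Step 4 — Source phasor: V = 110∠-14.6° V = 106.4 - j27.73 V.
Step 5 — Ohm's law: I = V / Z_total = (106.4 - j27.73) / (155 - j7.767e+04) = 0.0003597 + j0.00137 A.
Step 6 — Convert to polar: |I| = 0.001416 A, ∠I = 75.3°.

I = 0.001416∠75.3° A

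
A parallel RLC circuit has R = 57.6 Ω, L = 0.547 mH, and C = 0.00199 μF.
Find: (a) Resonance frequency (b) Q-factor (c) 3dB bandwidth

Step 1 — Resonance: ω₀ = 1/√(LC) = 1/√(0.000547·1.99e-09) = 9.585e+05 rad/s.
Step 2 — f₀ = ω₀/(2π) = 1.525e+05 Hz.
Step 3 — Parallel Q: Q = R/(ω₀L) = 57.6/(9.585e+05·0.000547) = 0.1099.
Step 4 — Bandwidth: Δω = ω₀/Q = 8.724e+06 rad/s; BW = Δω/(2π) = 1.388e+06 Hz.

(a) f₀ = 1.525e+05 Hz  (b) Q = 0.1099  (c) BW = 1.388e+06 Hz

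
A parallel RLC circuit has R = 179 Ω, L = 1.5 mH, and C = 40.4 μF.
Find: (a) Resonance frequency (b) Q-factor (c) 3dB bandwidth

Step 1 — Resonance: ω₀ = 1/√(LC) = 1/√(0.0015·4.04e-05) = 4062 rad/s.
Step 2 — f₀ = ω₀/(2π) = 646.5 Hz.
Step 3 — Parallel Q: Q = R/(ω₀L) = 179/(4062·0.0015) = 29.38.
Step 4 — Bandwidth: Δω = ω₀/Q = 138.3 rad/s; BW = Δω/(2π) = 22.01 Hz.

(a) f₀ = 646.5 Hz  (b) Q = 29.38  (c) BW = 22.01 Hz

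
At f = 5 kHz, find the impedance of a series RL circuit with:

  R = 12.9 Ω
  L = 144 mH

Step 1 — Angular frequency: ω = 2π·f = 2π·5000 = 3.142e+04 rad/s.
Step 2 — Component impedances:
  R: Z = R = 12.9 Ω
  L: Z = jωL = j·3.142e+04·0.144 = 0 + j4524 Ω
Step 3 — Series combination: Z_total = R + L = 12.9 + j4524 Ω = 4524∠89.8° Ω.

Z = 12.9 + j4524 Ω = 4524∠89.8° Ω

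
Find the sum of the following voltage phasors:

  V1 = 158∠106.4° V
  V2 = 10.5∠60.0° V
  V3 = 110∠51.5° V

Step 1 — Convert each phasor to rectangular form:
  V1 = 158·(cos(106.4°) + j·sin(106.4°)) = -44.61 + j151.6 V
  V2 = 10.5·(cos(60.0°) + j·sin(60.0°)) = 5.25 + j9.093 V
  V3 = 110·(cos(51.5°) + j·sin(51.5°)) = 68.48 + j86.09 V
Step 2 — Sum components: V_total = 29.12 + j246.8 V.
Step 3 — Convert to polar: |V_total| = 248.5 V, ∠V_total = 83.3°.

V_total = 248.5∠83.3° V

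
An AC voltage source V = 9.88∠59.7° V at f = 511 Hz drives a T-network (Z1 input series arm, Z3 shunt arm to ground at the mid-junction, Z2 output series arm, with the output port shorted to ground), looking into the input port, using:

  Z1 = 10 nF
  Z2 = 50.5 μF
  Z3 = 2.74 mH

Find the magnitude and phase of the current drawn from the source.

Step 1 — Angular frequency: ω = 2π·f = 2π·511 = 3211 rad/s.
Step 2 — Component impedances:
  Z1: Z = 1/(jωC) = -j/(ω·C) = 0 - j3.115e+04 Ω
  Z2: Z = 1/(jωC) = -j/(ω·C) = 0 - j6.167 Ω
  Z3: Z = jωL = j·3211·0.00274 = 0 + j8.797 Ω
Step 3 — With the output port shorted to ground, the output series arm Z2 runs from the junction to ground; the shunt arm Z3 also runs from the junction to ground. They appear in parallel: Z3 || Z2 = 0 - j20.63 Ω.
Step 4 — Series with input arm Z1: Z_in = Z1 + (Z3 || Z2) = 0 - j3.117e+04 Ω = 3.117e+04∠-90.0° Ω.
Step 5 — Source phasor: V = 9.88∠59.7° V = 4.985 + j8.53 V.
Step 6 — Ohm's law: I = V / Z_total = (4.985 + j8.53) / (0 - j3.117e+04) = -0.0002737 + j0.0001599 A.
Step 7 — Convert to polar: |I| = 0.000317 A, ∠I = 149.7°.

I = 0.000317∠149.7° A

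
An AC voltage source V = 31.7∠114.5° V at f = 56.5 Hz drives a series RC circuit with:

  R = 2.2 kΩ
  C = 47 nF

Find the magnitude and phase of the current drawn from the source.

Step 1 — Angular frequency: ω = 2π·f = 2π·56.5 = 355 rad/s.
Step 2 — Component impedances:
  R: Z = R = 2200 Ω
  C: Z = 1/(jωC) = -j/(ω·C) = 0 - j5.993e+04 Ω
Step 3 — Series combination: Z_total = R + C = 2200 - j5.993e+04 Ω = 5.997e+04∠-87.9° Ω.
Step 4 — Source phasor: V = 31.7∠114.5° V = -13.15 + j28.85 V.
Step 5 — Ohm's law: I = V / Z_total = (-13.15 + j28.85) / (2200 - j5.993e+04) = -0.0004887 - j0.0002014 A.
Step 6 — Convert to polar: |I| = 0.0005286 A, ∠I = -157.6°.

I = 0.0005286∠-157.6° A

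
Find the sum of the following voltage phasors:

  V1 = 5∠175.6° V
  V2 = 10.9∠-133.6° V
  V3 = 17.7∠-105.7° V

Step 1 — Convert each phasor to rectangular form:
  V1 = 5·(cos(175.6°) + j·sin(175.6°)) = -4.985 + j0.3836 V
  V2 = 10.9·(cos(-133.6°) + j·sin(-133.6°)) = -7.517 - j7.893 V
  V3 = 17.7·(cos(-105.7°) + j·sin(-105.7°)) = -4.79 - j17.04 V
Step 2 — Sum components: V_total = -17.29 - j24.55 V.
Step 3 — Convert to polar: |V_total| = 30.03 V, ∠V_total = -125.2°.

V_total = 30.03∠-125.2° V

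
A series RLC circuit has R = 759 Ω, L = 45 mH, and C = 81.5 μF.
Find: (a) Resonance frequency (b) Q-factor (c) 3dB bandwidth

Step 1 — Resonance condition Im(Z)=0 gives ω₀ = 1/√(LC).
Step 2 — ω₀ = 1/√(0.045·8.15e-05) = 522.2 rad/s.
Step 3 — f₀ = ω₀/(2π) = 83.11 Hz.
Step 4 — Series Q: Q = ω₀L/R = 522.2·0.045/759 = 0.03096.
Step 5 — 3dB bandwidth: Δω = ω₀/Q = 1.687e+04 rad/s; BW = Δω/(2π) = 2684 Hz.

(a) f₀ = 83.11 Hz  (b) Q = 0.03096  (c) BW = 2684 Hz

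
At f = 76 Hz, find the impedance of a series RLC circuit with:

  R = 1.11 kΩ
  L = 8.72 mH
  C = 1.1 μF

Step 1 — Angular frequency: ω = 2π·f = 2π·76 = 477.5 rad/s.
Step 2 — Component impedances:
  R: Z = R = 1110 Ω
  L: Z = jωL = j·477.5·0.00872 = 0 + j4.164 Ω
  C: Z = 1/(jωC) = -j/(ω·C) = 0 - j1904 Ω
Step 3 — Series combination: Z_total = R + L + C = 1110 - j1900 Ω = 2200∠-59.7° Ω.

Z = 1110 - j1900 Ω = 2200∠-59.7° Ω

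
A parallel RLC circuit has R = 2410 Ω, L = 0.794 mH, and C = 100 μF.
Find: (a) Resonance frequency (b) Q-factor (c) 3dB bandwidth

Step 1 — Resonance: ω₀ = 1/√(LC) = 1/√(0.000794·0.0001) = 3549 rad/s.
Step 2 — f₀ = ω₀/(2π) = 564.8 Hz.
Step 3 — Parallel Q: Q = R/(ω₀L) = 2410/(3549·0.000794) = 855.3.
Step 4 — Bandwidth: Δω = ω₀/Q = 4.149 rad/s; BW = Δω/(2π) = 0.6604 Hz.

(a) f₀ = 564.8 Hz  (b) Q = 855.3  (c) BW = 0.6604 Hz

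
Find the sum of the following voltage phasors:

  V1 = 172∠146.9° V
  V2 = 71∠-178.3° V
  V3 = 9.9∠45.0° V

Step 1 — Convert each phasor to rectangular form:
  V1 = 172·(cos(146.9°) + j·sin(146.9°)) = -144.1 + j93.93 V
  V2 = 71·(cos(-178.3°) + j·sin(-178.3°)) = -70.97 - j2.106 V
  V3 = 9.9·(cos(45.0°) + j·sin(45.0°)) = 7 + j7 V
Step 2 — Sum components: V_total = -208.1 + j98.82 V.
Step 3 — Convert to polar: |V_total| = 230.3 V, ∠V_total = 154.6°.

V_total = 230.3∠154.6° V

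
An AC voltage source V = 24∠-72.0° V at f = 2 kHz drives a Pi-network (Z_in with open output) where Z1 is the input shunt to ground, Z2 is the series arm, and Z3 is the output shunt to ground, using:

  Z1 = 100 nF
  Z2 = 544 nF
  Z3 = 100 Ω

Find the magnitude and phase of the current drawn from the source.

Step 1 — Angular frequency: ω = 2π·f = 2π·2000 = 1.257e+04 rad/s.
Step 2 — Component impedances:
  Z1: Z = 1/(jωC) = -j/(ω·C) = 0 - j795.8 Ω
  Z2: Z = 1/(jωC) = -j/(ω·C) = 0 - j146.3 Ω
  Z3: Z = R = 100 Ω
Step 3 — With open output, the series arm Z2 and the output shunt Z3 appear in series to ground: Z2 + Z3 = 100 - j146.3 Ω.
Step 4 — Parallel with input shunt Z1: Z_in = Z1 || (Z2 + Z3) = 70.56 - j131.1 Ω = 148.8∠-61.7° Ω.
Step 5 — Source phasor: V = 24∠-72.0° V = 7.416 - j22.83 V.
Step 6 — Ohm's law: I = V / Z_total = (7.416 - j22.83) / (70.56 - j131.1) = 0.1586 - j0.02882 A.
Step 7 — Convert to polar: |I| = 0.1612 A, ∠I = -10.3°.

I = 0.1612∠-10.3° A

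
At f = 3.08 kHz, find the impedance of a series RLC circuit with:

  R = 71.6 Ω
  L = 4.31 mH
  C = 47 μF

Step 1 — Angular frequency: ω = 2π·f = 2π·3080 = 1.935e+04 rad/s.
Step 2 — Component impedances:
  R: Z = R = 71.6 Ω
  L: Z = jωL = j·1.935e+04·0.00431 = 0 + j83.41 Ω
  C: Z = 1/(jωC) = -j/(ω·C) = 0 - j1.099 Ω
Step 3 — Series combination: Z_total = R + L + C = 71.6 + j82.31 Ω = 109.1∠49.0° Ω.

Z = 71.6 + j82.31 Ω = 109.1∠49.0° Ω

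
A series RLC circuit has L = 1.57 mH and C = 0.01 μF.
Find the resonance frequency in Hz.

Step 1 — Resonance condition Im(Z)=0 gives ω₀ = 1/√(LC).
Step 2 — ω₀ = 1/√(0.00157·1e-08) = 2.524e+05 rad/s.
Step 3 — f₀ = ω₀/(2π) = 4.017e+04 Hz.

f₀ = 4.017e+04 Hz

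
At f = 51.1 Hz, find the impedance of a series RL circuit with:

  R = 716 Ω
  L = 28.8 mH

Step 1 — Angular frequency: ω = 2π·f = 2π·51.1 = 321.1 rad/s.
Step 2 — Component impedances:
  R: Z = R = 716 Ω
  L: Z = jωL = j·321.1·0.0288 = 0 + j9.247 Ω
Step 3 — Series combination: Z_total = R + L = 716 + j9.247 Ω = 716.1∠0.7° Ω.

Z = 716 + j9.247 Ω = 716.1∠0.7° Ω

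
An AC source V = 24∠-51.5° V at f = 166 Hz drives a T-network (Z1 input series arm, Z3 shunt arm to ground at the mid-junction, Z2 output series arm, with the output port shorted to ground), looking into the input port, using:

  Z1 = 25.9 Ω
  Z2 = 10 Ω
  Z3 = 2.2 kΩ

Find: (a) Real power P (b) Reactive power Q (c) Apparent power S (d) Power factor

Step 1 — Angular frequency: ω = 2π·f = 2π·166 = 1043 rad/s.
Step 2 — Component impedances:
  Z1: Z = R = 25.9 Ω
  Z2: Z = R = 10 Ω
  Z3: Z = R = 2200 Ω
Step 3 — With the output port shorted to ground, the output series arm Z2 runs from the junction to ground; the shunt arm Z3 also runs from the junction to ground. They appear in parallel: Z3 || Z2 = 9.955 Ω.
Step 4 — Series with input arm Z1: Z_in = Z1 + (Z3 || Z2) = 35.85 Ω = 35.85∠0.0° Ω.
Step 5 — Source phasor: V = 24∠-51.5° V = 14.94 - j18.78 V.
Step 6 — Current: I = V / Z = 0.4167 - j0.5239 A = 0.6694∠-51.5° A.
Step 7 — Complex power: S = V·I* = 16.06 VA.
Step 8 — Real power: P = Re(S) = 16.06 W.
Step 9 — Reactive power: Q = Im(S) = 0 VAR.
Step 10 — Apparent power: |S| = 16.06 VA.
Step 11 — Power factor: PF = P/|S| = 1 (unity).

(a) P = 16.06 W  (b) Q = 0 VAR  (c) S = 16.06 VA  (d) PF = 1 (unity)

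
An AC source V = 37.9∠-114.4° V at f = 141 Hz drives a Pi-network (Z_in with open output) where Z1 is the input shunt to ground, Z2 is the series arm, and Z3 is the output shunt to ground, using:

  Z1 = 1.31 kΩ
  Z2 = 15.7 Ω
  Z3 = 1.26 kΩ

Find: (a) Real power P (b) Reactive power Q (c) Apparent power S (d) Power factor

Step 1 — Angular frequency: ω = 2π·f = 2π·141 = 885.9 rad/s.
Step 2 — Component impedances:
  Z1: Z = R = 1310 Ω
  Z2: Z = R = 15.7 Ω
  Z3: Z = R = 1260 Ω
Step 3 — With open output, the series arm Z2 and the output shunt Z3 appear in series to ground: Z2 + Z3 = 1276 Ω.
Step 4 — Parallel with input shunt Z1: Z_in = Z1 || (Z2 + Z3) = 646.3 Ω = 646.3∠0.0° Ω.
Step 5 — Source phasor: V = 37.9∠-114.4° V = -15.66 - j34.51 V.
Step 6 — Current: I = V / Z = -0.02422 - j0.0534 A = 0.05864∠-114.4° A.
Step 7 — Complex power: S = V·I* = 2.222 VA.
Step 8 — Real power: P = Re(S) = 2.222 W.
Step 9 — Reactive power: Q = Im(S) = 0 VAR.
Step 10 — Apparent power: |S| = 2.222 VA.
Step 11 — Power factor: PF = P/|S| = 1 (unity).

(a) P = 2.222 W  (b) Q = 0 VAR  (c) S = 2.222 VA  (d) PF = 1 (unity)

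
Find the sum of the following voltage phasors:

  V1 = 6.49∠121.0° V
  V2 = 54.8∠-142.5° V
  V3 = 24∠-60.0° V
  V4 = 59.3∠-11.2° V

Step 1 — Convert each phasor to rectangular form:
  V1 = 6.49·(cos(121.0°) + j·sin(121.0°)) = -3.343 + j5.563 V
  V2 = 54.8·(cos(-142.5°) + j·sin(-142.5°)) = -43.48 - j33.36 V
  V3 = 24·(cos(-60.0°) + j·sin(-60.0°)) = 12 - j20.78 V
  V4 = 59.3·(cos(-11.2°) + j·sin(-11.2°)) = 58.17 - j11.52 V
Step 2 — Sum components: V_total = 23.35 - j60.1 V.
Step 3 — Convert to polar: |V_total| = 64.48 V, ∠V_total = -68.8°.

V_total = 64.48∠-68.8° V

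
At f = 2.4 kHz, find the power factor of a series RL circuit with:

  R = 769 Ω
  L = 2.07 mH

Step 1 — Angular frequency: ω = 2π·f = 2π·2400 = 1.508e+04 rad/s.
Step 2 — Component impedances:
  R: Z = R = 769 Ω
  L: Z = jωL = j·1.508e+04·0.00207 = 0 + j31.21 Ω
Step 3 — Series combination: Z_total = R + L = 769 + j31.21 Ω = 769.6∠2.3° Ω.
Step 4 — Power factor: PF = cos(φ) = Re(Z)/|Z| = 769/769.6 = 0.9992.
Step 5 — Type: Im(Z) = 31.21 ⇒ lagging (phase φ = 2.3°).

PF = 0.9992 (lagging, φ = 2.3°)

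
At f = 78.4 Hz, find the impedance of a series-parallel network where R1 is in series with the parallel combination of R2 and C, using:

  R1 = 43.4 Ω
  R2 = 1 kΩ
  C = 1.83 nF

Step 1 — Angular frequency: ω = 2π·f = 2π·78.4 = 492.6 rad/s.
Step 2 — Component impedances:
  R1: Z = R = 43.4 Ω
  R2: Z = R = 1000 Ω
  C: Z = 1/(jωC) = -j/(ω·C) = 0 - j1.109e+06 Ω
Step 3 — Parallel branch: R2 || C = 1/(1/R2 + 1/C) = 1000 - j0.9015 Ω.
Step 4 — Series with R1: Z_total = R1 + (R2 || C) = 1043 - j0.9015 Ω = 1043∠-0.0° Ω.

Z = 1043 - j0.9015 Ω = 1043∠-0.0° Ω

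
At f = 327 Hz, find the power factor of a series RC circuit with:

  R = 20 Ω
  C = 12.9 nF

Step 1 — Angular frequency: ω = 2π·f = 2π·327 = 2055 rad/s.
Step 2 — Component impedances:
  R: Z = R = 20 Ω
  C: Z = 1/(jωC) = -j/(ω·C) = 0 - j3.773e+04 Ω
Step 3 — Series combination: Z_total = R + C = 20 - j3.773e+04 Ω = 3.773e+04∠-90.0° Ω.
Step 4 — Power factor: PF = cos(φ) = Re(Z)/|Z| = 20/3.773e+04 = 0.0005301.
Step 5 — Type: Im(Z) = -3.773e+04 ⇒ leading (phase φ = -90.0°).

PF = 0.0005301 (leading, φ = -90.0°)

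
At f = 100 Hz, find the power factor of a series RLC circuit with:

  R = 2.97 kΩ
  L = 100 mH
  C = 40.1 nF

Step 1 — Angular frequency: ω = 2π·f = 2π·100 = 628.3 rad/s.
Step 2 — Component impedances:
  R: Z = R = 2970 Ω
  L: Z = jωL = j·628.3·0.1 = 0 + j62.83 Ω
  C: Z = 1/(jωC) = -j/(ω·C) = 0 - j3.969e+04 Ω
Step 3 — Series combination: Z_total = R + L + C = 2970 - j3.963e+04 Ω = 3.974e+04∠-85.7° Ω.
Step 4 — Power factor: PF = cos(φ) = Re(Z)/|Z| = 2970/3.974e+04 = 0.07474.
Step 5 — Type: Im(Z) = -3.963e+04 ⇒ leading (phase φ = -85.7°).

PF = 0.07474 (leading, φ = -85.7°)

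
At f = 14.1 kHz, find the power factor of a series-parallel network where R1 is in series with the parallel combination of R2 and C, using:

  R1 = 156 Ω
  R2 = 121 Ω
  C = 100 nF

Step 1 — Angular frequency: ω = 2π·f = 2π·1.41e+04 = 8.859e+04 rad/s.
Step 2 — Component impedances:
  R1: Z = R = 156 Ω
  R2: Z = R = 121 Ω
  C: Z = 1/(jωC) = -j/(ω·C) = 0 - j112.9 Ω
Step 3 — Parallel branch: R2 || C = 1/(1/R2 + 1/C) = 56.3 - j60.35 Ω.
Step 4 — Series with R1: Z_total = R1 + (R2 || C) = 212.3 - j60.35 Ω = 220.7∠-15.9° Ω.
Step 5 — Power factor: PF = cos(φ) = Re(Z)/|Z| = 212.3/220.7 = 0.9619.
Step 6 — Type: Im(Z) = -60.35 ⇒ leading (phase φ = -15.9°).

PF = 0.9619 (leading, φ = -15.9°)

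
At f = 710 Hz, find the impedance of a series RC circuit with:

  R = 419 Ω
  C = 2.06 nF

Step 1 — Angular frequency: ω = 2π·f = 2π·710 = 4461 rad/s.
Step 2 — Component impedances:
  R: Z = R = 419 Ω
  C: Z = 1/(jωC) = -j/(ω·C) = 0 - j1.088e+05 Ω
Step 3 — Series combination: Z_total = R + C = 419 - j1.088e+05 Ω = 1.088e+05∠-89.8° Ω.

Z = 419 - j1.088e+05 Ω = 1.088e+05∠-89.8° Ω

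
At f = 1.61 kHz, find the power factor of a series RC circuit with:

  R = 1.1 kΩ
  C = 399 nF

Step 1 — Angular frequency: ω = 2π·f = 2π·1610 = 1.012e+04 rad/s.
Step 2 — Component impedances:
  R: Z = R = 1100 Ω
  C: Z = 1/(jωC) = -j/(ω·C) = 0 - j247.8 Ω
Step 3 — Series combination: Z_total = R + C = 1100 - j247.8 Ω = 1128∠-12.7° Ω.
Step 4 — Power factor: PF = cos(φ) = Re(Z)/|Z| = 1100/1127.56 = 0.9756.
Step 5 — Type: Im(Z) = -247.8 ⇒ leading (phase φ = -12.7°).

PF = 0.9756 (leading, φ = -12.7°)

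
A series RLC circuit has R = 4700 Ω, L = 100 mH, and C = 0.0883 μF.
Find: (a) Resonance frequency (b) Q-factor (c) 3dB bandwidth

Step 1 — Resonance condition Im(Z)=0 gives ω₀ = 1/√(LC).
Step 2 — ω₀ = 1/√(0.1·8.83e-08) = 1.064e+04 rad/s.
Step 3 — f₀ = ω₀/(2π) = 1694 Hz.
Step 4 — Series Q: Q = ω₀L/R = 1.064e+04·0.1/4700 = 0.2264.
Step 5 — 3dB bandwidth: Δω = ω₀/Q = 4.7e+04 rad/s; BW = Δω/(2π) = 7480 Hz.

(a) f₀ = 1694 Hz  (b) Q = 0.2264  (c) BW = 7480 Hz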